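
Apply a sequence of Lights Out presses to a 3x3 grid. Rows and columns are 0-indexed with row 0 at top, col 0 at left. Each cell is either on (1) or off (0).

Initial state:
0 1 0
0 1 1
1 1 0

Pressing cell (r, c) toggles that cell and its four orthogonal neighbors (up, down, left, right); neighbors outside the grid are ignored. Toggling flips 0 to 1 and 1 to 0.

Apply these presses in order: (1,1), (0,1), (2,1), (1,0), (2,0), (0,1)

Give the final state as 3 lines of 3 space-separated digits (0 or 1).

Answer: 1 0 0
1 0 0
0 0 1

Derivation:
After press 1 at (1,1):
0 0 0
1 0 0
1 0 0

After press 2 at (0,1):
1 1 1
1 1 0
1 0 0

After press 3 at (2,1):
1 1 1
1 0 0
0 1 1

After press 4 at (1,0):
0 1 1
0 1 0
1 1 1

After press 5 at (2,0):
0 1 1
1 1 0
0 0 1

After press 6 at (0,1):
1 0 0
1 0 0
0 0 1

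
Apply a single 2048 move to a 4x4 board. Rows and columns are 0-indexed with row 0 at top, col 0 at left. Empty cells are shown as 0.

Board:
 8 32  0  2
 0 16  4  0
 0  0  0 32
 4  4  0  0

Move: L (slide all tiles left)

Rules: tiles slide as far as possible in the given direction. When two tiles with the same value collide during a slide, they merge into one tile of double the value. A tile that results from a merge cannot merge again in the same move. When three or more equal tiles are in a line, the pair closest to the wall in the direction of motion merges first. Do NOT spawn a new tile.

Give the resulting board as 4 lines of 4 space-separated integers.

Slide left:
row 0: [8, 32, 0, 2] -> [8, 32, 2, 0]
row 1: [0, 16, 4, 0] -> [16, 4, 0, 0]
row 2: [0, 0, 0, 32] -> [32, 0, 0, 0]
row 3: [4, 4, 0, 0] -> [8, 0, 0, 0]

Answer:  8 32  2  0
16  4  0  0
32  0  0  0
 8  0  0  0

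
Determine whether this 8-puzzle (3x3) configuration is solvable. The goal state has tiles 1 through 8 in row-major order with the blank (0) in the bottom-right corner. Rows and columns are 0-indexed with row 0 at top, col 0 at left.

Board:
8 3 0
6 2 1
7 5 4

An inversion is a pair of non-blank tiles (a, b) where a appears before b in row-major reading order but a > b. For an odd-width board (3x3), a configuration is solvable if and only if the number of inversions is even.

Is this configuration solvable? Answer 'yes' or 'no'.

Answer: no

Derivation:
Inversions (pairs i<j in row-major order where tile[i] > tile[j] > 0): 17
17 is odd, so the puzzle is not solvable.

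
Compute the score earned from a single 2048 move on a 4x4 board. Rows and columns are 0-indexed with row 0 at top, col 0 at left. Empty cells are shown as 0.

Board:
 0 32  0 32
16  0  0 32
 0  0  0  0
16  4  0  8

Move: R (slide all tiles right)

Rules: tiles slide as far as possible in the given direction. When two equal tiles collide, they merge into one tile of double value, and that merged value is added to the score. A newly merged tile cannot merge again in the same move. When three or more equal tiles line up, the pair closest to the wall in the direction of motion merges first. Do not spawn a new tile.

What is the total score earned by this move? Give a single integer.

Answer: 64

Derivation:
Slide right:
row 0: [0, 32, 0, 32] -> [0, 0, 0, 64]  score +64 (running 64)
row 1: [16, 0, 0, 32] -> [0, 0, 16, 32]  score +0 (running 64)
row 2: [0, 0, 0, 0] -> [0, 0, 0, 0]  score +0 (running 64)
row 3: [16, 4, 0, 8] -> [0, 16, 4, 8]  score +0 (running 64)
Board after move:
 0  0  0 64
 0  0 16 32
 0  0  0  0
 0 16  4  8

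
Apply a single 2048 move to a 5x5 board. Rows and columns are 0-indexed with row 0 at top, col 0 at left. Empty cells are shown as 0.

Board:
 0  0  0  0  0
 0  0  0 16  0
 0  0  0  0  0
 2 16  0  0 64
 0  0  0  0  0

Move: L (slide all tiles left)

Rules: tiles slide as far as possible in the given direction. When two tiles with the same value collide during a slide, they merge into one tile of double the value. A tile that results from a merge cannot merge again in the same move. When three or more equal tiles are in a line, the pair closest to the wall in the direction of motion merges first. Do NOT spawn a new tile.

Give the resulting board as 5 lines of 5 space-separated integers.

Slide left:
row 0: [0, 0, 0, 0, 0] -> [0, 0, 0, 0, 0]
row 1: [0, 0, 0, 16, 0] -> [16, 0, 0, 0, 0]
row 2: [0, 0, 0, 0, 0] -> [0, 0, 0, 0, 0]
row 3: [2, 16, 0, 0, 64] -> [2, 16, 64, 0, 0]
row 4: [0, 0, 0, 0, 0] -> [0, 0, 0, 0, 0]

Answer:  0  0  0  0  0
16  0  0  0  0
 0  0  0  0  0
 2 16 64  0  0
 0  0  0  0  0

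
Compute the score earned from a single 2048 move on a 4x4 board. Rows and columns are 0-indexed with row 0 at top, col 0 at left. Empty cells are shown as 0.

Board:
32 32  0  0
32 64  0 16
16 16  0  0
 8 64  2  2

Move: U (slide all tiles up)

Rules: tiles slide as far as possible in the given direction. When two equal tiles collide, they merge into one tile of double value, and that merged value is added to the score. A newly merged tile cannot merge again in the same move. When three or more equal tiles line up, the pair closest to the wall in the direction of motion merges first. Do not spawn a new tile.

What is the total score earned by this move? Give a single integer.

Answer: 64

Derivation:
Slide up:
col 0: [32, 32, 16, 8] -> [64, 16, 8, 0]  score +64 (running 64)
col 1: [32, 64, 16, 64] -> [32, 64, 16, 64]  score +0 (running 64)
col 2: [0, 0, 0, 2] -> [2, 0, 0, 0]  score +0 (running 64)
col 3: [0, 16, 0, 2] -> [16, 2, 0, 0]  score +0 (running 64)
Board after move:
64 32  2 16
16 64  0  2
 8 16  0  0
 0 64  0  0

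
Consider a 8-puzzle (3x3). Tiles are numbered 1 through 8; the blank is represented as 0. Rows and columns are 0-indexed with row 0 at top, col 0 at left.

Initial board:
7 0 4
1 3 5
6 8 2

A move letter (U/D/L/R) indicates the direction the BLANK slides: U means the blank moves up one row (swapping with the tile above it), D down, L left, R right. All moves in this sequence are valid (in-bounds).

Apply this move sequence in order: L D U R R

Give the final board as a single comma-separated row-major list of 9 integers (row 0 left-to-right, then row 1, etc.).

Answer: 7, 4, 0, 1, 3, 5, 6, 8, 2

Derivation:
After move 1 (L):
0 7 4
1 3 5
6 8 2

After move 2 (D):
1 7 4
0 3 5
6 8 2

After move 3 (U):
0 7 4
1 3 5
6 8 2

After move 4 (R):
7 0 4
1 3 5
6 8 2

After move 5 (R):
7 4 0
1 3 5
6 8 2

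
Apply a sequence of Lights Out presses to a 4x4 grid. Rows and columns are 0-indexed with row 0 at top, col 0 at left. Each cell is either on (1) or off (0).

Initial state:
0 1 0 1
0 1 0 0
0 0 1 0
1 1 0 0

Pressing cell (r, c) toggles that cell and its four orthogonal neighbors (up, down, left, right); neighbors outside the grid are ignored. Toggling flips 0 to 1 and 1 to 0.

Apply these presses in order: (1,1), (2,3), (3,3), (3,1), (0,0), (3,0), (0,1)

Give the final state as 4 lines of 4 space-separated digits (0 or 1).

Answer: 0 0 1 1
0 1 1 1
1 0 0 0
1 1 0 0

Derivation:
After press 1 at (1,1):
0 0 0 1
1 0 1 0
0 1 1 0
1 1 0 0

After press 2 at (2,3):
0 0 0 1
1 0 1 1
0 1 0 1
1 1 0 1

After press 3 at (3,3):
0 0 0 1
1 0 1 1
0 1 0 0
1 1 1 0

After press 4 at (3,1):
0 0 0 1
1 0 1 1
0 0 0 0
0 0 0 0

After press 5 at (0,0):
1 1 0 1
0 0 1 1
0 0 0 0
0 0 0 0

After press 6 at (3,0):
1 1 0 1
0 0 1 1
1 0 0 0
1 1 0 0

After press 7 at (0,1):
0 0 1 1
0 1 1 1
1 0 0 0
1 1 0 0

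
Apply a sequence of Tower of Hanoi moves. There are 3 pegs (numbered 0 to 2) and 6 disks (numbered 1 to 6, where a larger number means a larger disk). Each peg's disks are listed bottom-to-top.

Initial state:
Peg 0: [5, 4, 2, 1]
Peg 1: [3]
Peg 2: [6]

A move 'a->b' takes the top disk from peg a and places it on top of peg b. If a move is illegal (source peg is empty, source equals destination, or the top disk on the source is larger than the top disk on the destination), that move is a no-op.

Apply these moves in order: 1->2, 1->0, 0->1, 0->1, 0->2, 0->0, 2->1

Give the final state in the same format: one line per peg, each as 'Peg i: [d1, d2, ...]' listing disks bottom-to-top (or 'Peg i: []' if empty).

Answer: Peg 0: [5, 4]
Peg 1: [1]
Peg 2: [6, 3, 2]

Derivation:
After move 1 (1->2):
Peg 0: [5, 4, 2, 1]
Peg 1: []
Peg 2: [6, 3]

After move 2 (1->0):
Peg 0: [5, 4, 2, 1]
Peg 1: []
Peg 2: [6, 3]

After move 3 (0->1):
Peg 0: [5, 4, 2]
Peg 1: [1]
Peg 2: [6, 3]

After move 4 (0->1):
Peg 0: [5, 4, 2]
Peg 1: [1]
Peg 2: [6, 3]

After move 5 (0->2):
Peg 0: [5, 4]
Peg 1: [1]
Peg 2: [6, 3, 2]

After move 6 (0->0):
Peg 0: [5, 4]
Peg 1: [1]
Peg 2: [6, 3, 2]

After move 7 (2->1):
Peg 0: [5, 4]
Peg 1: [1]
Peg 2: [6, 3, 2]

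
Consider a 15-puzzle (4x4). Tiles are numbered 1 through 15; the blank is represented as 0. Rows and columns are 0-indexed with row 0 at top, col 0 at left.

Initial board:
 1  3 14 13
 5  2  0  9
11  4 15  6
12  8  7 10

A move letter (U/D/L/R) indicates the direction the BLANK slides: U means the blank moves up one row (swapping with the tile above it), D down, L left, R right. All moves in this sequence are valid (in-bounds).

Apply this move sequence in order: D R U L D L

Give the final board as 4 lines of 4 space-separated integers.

Answer:  1  3 14 13
 5  2  6 15
11  0  4  9
12  8  7 10

Derivation:
After move 1 (D):
 1  3 14 13
 5  2 15  9
11  4  0  6
12  8  7 10

After move 2 (R):
 1  3 14 13
 5  2 15  9
11  4  6  0
12  8  7 10

After move 3 (U):
 1  3 14 13
 5  2 15  0
11  4  6  9
12  8  7 10

After move 4 (L):
 1  3 14 13
 5  2  0 15
11  4  6  9
12  8  7 10

After move 5 (D):
 1  3 14 13
 5  2  6 15
11  4  0  9
12  8  7 10

After move 6 (L):
 1  3 14 13
 5  2  6 15
11  0  4  9
12  8  7 10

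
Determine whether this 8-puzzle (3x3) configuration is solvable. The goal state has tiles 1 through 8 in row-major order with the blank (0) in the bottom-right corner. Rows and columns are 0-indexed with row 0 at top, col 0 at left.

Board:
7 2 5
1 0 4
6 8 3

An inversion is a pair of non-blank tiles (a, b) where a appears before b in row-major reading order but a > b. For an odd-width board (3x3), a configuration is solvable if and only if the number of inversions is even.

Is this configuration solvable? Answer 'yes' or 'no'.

Inversions (pairs i<j in row-major order where tile[i] > tile[j] > 0): 13
13 is odd, so the puzzle is not solvable.

Answer: no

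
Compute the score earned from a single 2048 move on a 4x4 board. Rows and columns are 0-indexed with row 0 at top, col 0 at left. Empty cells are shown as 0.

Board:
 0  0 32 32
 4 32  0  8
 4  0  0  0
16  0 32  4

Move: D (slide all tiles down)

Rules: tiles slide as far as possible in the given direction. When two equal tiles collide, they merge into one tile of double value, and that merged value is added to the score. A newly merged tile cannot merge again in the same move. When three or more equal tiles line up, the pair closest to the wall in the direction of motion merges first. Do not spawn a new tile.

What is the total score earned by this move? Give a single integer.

Answer: 72

Derivation:
Slide down:
col 0: [0, 4, 4, 16] -> [0, 0, 8, 16]  score +8 (running 8)
col 1: [0, 32, 0, 0] -> [0, 0, 0, 32]  score +0 (running 8)
col 2: [32, 0, 0, 32] -> [0, 0, 0, 64]  score +64 (running 72)
col 3: [32, 8, 0, 4] -> [0, 32, 8, 4]  score +0 (running 72)
Board after move:
 0  0  0  0
 0  0  0 32
 8  0  0  8
16 32 64  4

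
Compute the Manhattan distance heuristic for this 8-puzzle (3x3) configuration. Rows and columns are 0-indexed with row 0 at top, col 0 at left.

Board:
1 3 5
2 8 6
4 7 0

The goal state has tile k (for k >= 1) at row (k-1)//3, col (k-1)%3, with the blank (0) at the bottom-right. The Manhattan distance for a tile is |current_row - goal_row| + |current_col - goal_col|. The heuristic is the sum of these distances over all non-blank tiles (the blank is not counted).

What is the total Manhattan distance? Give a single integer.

Answer: 8

Derivation:
Tile 1: (0,0)->(0,0) = 0
Tile 3: (0,1)->(0,2) = 1
Tile 5: (0,2)->(1,1) = 2
Tile 2: (1,0)->(0,1) = 2
Tile 8: (1,1)->(2,1) = 1
Tile 6: (1,2)->(1,2) = 0
Tile 4: (2,0)->(1,0) = 1
Tile 7: (2,1)->(2,0) = 1
Sum: 0 + 1 + 2 + 2 + 1 + 0 + 1 + 1 = 8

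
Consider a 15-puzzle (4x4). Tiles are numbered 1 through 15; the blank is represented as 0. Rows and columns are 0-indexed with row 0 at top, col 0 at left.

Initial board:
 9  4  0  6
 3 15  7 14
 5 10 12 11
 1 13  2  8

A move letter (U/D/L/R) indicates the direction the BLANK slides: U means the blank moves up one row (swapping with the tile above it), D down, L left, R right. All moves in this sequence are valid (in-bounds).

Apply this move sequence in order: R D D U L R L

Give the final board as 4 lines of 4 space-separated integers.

After move 1 (R):
 9  4  6  0
 3 15  7 14
 5 10 12 11
 1 13  2  8

After move 2 (D):
 9  4  6 14
 3 15  7  0
 5 10 12 11
 1 13  2  8

After move 3 (D):
 9  4  6 14
 3 15  7 11
 5 10 12  0
 1 13  2  8

After move 4 (U):
 9  4  6 14
 3 15  7  0
 5 10 12 11
 1 13  2  8

After move 5 (L):
 9  4  6 14
 3 15  0  7
 5 10 12 11
 1 13  2  8

After move 6 (R):
 9  4  6 14
 3 15  7  0
 5 10 12 11
 1 13  2  8

After move 7 (L):
 9  4  6 14
 3 15  0  7
 5 10 12 11
 1 13  2  8

Answer:  9  4  6 14
 3 15  0  7
 5 10 12 11
 1 13  2  8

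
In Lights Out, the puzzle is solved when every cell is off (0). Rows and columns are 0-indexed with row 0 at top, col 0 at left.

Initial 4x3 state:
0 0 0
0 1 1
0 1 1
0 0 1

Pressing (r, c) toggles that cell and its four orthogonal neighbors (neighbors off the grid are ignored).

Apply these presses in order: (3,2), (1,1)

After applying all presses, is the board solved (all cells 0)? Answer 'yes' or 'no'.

After press 1 at (3,2):
0 0 0
0 1 1
0 1 0
0 1 0

After press 2 at (1,1):
0 1 0
1 0 0
0 0 0
0 1 0

Lights still on: 3

Answer: no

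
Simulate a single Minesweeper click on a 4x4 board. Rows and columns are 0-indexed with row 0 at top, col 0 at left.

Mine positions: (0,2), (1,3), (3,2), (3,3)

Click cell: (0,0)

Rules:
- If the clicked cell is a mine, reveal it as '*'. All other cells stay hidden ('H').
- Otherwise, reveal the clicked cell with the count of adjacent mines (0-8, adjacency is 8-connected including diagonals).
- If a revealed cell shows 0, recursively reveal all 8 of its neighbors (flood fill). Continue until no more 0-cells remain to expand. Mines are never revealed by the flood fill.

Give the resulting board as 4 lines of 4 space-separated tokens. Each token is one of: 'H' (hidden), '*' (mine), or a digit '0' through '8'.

0 1 H H
0 1 H H
0 1 H H
0 1 H H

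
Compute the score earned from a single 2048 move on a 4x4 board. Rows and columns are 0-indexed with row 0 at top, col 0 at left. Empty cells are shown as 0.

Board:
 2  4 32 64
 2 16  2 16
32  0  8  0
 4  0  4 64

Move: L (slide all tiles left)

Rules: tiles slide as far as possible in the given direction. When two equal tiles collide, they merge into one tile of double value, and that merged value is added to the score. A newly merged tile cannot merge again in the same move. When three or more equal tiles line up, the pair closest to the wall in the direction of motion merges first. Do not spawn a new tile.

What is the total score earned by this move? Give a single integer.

Answer: 8

Derivation:
Slide left:
row 0: [2, 4, 32, 64] -> [2, 4, 32, 64]  score +0 (running 0)
row 1: [2, 16, 2, 16] -> [2, 16, 2, 16]  score +0 (running 0)
row 2: [32, 0, 8, 0] -> [32, 8, 0, 0]  score +0 (running 0)
row 3: [4, 0, 4, 64] -> [8, 64, 0, 0]  score +8 (running 8)
Board after move:
 2  4 32 64
 2 16  2 16
32  8  0  0
 8 64  0  0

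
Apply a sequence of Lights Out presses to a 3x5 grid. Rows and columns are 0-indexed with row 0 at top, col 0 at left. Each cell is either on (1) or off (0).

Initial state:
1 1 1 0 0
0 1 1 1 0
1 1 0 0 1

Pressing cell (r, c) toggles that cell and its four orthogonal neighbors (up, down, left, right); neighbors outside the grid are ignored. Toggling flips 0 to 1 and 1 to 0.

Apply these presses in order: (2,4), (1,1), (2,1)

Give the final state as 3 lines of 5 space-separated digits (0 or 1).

After press 1 at (2,4):
1 1 1 0 0
0 1 1 1 1
1 1 0 1 0

After press 2 at (1,1):
1 0 1 0 0
1 0 0 1 1
1 0 0 1 0

After press 3 at (2,1):
1 0 1 0 0
1 1 0 1 1
0 1 1 1 0

Answer: 1 0 1 0 0
1 1 0 1 1
0 1 1 1 0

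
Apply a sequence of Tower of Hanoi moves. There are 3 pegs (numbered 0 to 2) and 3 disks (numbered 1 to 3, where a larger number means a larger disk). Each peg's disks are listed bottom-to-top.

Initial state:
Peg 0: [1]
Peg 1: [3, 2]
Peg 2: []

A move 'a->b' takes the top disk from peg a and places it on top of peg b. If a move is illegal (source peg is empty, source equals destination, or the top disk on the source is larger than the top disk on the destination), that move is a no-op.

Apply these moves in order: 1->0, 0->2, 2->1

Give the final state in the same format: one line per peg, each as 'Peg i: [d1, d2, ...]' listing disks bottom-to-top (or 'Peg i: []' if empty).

Answer: Peg 0: []
Peg 1: [3, 2, 1]
Peg 2: []

Derivation:
After move 1 (1->0):
Peg 0: [1]
Peg 1: [3, 2]
Peg 2: []

After move 2 (0->2):
Peg 0: []
Peg 1: [3, 2]
Peg 2: [1]

After move 3 (2->1):
Peg 0: []
Peg 1: [3, 2, 1]
Peg 2: []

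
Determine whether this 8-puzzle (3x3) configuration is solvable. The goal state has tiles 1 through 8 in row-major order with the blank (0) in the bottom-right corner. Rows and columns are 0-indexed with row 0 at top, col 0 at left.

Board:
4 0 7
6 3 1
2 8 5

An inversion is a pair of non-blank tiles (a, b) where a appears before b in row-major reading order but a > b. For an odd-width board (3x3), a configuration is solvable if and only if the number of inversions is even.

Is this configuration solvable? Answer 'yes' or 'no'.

Inversions (pairs i<j in row-major order where tile[i] > tile[j] > 0): 15
15 is odd, so the puzzle is not solvable.

Answer: no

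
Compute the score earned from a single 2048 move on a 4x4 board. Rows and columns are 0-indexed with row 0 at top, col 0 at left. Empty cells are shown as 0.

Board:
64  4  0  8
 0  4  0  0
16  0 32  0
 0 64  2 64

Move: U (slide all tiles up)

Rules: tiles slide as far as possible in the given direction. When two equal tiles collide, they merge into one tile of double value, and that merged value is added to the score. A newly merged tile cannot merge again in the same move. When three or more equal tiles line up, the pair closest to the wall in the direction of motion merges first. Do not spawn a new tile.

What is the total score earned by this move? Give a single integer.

Answer: 8

Derivation:
Slide up:
col 0: [64, 0, 16, 0] -> [64, 16, 0, 0]  score +0 (running 0)
col 1: [4, 4, 0, 64] -> [8, 64, 0, 0]  score +8 (running 8)
col 2: [0, 0, 32, 2] -> [32, 2, 0, 0]  score +0 (running 8)
col 3: [8, 0, 0, 64] -> [8, 64, 0, 0]  score +0 (running 8)
Board after move:
64  8 32  8
16 64  2 64
 0  0  0  0
 0  0  0  0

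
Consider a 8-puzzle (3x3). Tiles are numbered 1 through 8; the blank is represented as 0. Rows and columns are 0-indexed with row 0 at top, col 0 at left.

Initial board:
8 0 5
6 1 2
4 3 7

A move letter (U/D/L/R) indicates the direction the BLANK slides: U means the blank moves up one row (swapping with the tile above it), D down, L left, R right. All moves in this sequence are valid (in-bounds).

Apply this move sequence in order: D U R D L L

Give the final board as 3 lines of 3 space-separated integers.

After move 1 (D):
8 1 5
6 0 2
4 3 7

After move 2 (U):
8 0 5
6 1 2
4 3 7

After move 3 (R):
8 5 0
6 1 2
4 3 7

After move 4 (D):
8 5 2
6 1 0
4 3 7

After move 5 (L):
8 5 2
6 0 1
4 3 7

After move 6 (L):
8 5 2
0 6 1
4 3 7

Answer: 8 5 2
0 6 1
4 3 7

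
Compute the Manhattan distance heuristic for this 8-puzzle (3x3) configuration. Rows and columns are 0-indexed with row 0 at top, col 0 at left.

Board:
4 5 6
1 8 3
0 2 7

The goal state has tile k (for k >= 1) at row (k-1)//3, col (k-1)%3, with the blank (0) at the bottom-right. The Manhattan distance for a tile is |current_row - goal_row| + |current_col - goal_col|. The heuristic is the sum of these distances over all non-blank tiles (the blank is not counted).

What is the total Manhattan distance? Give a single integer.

Tile 4: (0,0)->(1,0) = 1
Tile 5: (0,1)->(1,1) = 1
Tile 6: (0,2)->(1,2) = 1
Tile 1: (1,0)->(0,0) = 1
Tile 8: (1,1)->(2,1) = 1
Tile 3: (1,2)->(0,2) = 1
Tile 2: (2,1)->(0,1) = 2
Tile 7: (2,2)->(2,0) = 2
Sum: 1 + 1 + 1 + 1 + 1 + 1 + 2 + 2 = 10

Answer: 10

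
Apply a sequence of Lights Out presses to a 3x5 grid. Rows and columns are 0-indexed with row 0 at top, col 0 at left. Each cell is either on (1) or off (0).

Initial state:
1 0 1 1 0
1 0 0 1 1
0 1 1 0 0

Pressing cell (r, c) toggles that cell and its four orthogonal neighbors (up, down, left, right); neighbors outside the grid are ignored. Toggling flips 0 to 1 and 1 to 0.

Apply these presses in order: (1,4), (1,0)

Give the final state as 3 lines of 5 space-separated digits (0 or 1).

Answer: 0 0 1 1 1
0 1 0 0 0
1 1 1 0 1

Derivation:
After press 1 at (1,4):
1 0 1 1 1
1 0 0 0 0
0 1 1 0 1

After press 2 at (1,0):
0 0 1 1 1
0 1 0 0 0
1 1 1 0 1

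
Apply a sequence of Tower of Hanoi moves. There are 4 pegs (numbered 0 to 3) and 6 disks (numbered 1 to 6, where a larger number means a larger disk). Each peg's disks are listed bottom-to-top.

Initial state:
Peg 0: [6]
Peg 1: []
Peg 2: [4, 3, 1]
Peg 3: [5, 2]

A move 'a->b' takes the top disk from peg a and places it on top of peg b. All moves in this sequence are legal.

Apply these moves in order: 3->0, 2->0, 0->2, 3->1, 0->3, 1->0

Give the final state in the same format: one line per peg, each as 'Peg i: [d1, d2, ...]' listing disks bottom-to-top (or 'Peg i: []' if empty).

After move 1 (3->0):
Peg 0: [6, 2]
Peg 1: []
Peg 2: [4, 3, 1]
Peg 3: [5]

After move 2 (2->0):
Peg 0: [6, 2, 1]
Peg 1: []
Peg 2: [4, 3]
Peg 3: [5]

After move 3 (0->2):
Peg 0: [6, 2]
Peg 1: []
Peg 2: [4, 3, 1]
Peg 3: [5]

After move 4 (3->1):
Peg 0: [6, 2]
Peg 1: [5]
Peg 2: [4, 3, 1]
Peg 3: []

After move 5 (0->3):
Peg 0: [6]
Peg 1: [5]
Peg 2: [4, 3, 1]
Peg 3: [2]

After move 6 (1->0):
Peg 0: [6, 5]
Peg 1: []
Peg 2: [4, 3, 1]
Peg 3: [2]

Answer: Peg 0: [6, 5]
Peg 1: []
Peg 2: [4, 3, 1]
Peg 3: [2]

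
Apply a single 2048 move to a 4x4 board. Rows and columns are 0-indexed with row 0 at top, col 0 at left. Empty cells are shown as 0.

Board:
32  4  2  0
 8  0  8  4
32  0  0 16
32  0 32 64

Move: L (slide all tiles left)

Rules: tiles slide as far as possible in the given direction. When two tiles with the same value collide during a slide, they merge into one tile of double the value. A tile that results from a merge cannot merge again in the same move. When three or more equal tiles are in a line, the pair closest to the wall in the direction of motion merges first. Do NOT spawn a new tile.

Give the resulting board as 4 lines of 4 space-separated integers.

Answer: 32  4  2  0
16  4  0  0
32 16  0  0
64 64  0  0

Derivation:
Slide left:
row 0: [32, 4, 2, 0] -> [32, 4, 2, 0]
row 1: [8, 0, 8, 4] -> [16, 4, 0, 0]
row 2: [32, 0, 0, 16] -> [32, 16, 0, 0]
row 3: [32, 0, 32, 64] -> [64, 64, 0, 0]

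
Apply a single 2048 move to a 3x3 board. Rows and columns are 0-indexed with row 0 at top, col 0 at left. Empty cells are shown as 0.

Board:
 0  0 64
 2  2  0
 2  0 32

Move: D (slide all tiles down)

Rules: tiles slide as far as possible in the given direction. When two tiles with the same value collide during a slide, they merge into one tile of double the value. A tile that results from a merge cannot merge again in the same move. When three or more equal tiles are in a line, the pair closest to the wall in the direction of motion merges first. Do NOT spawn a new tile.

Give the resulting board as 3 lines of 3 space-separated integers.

Slide down:
col 0: [0, 2, 2] -> [0, 0, 4]
col 1: [0, 2, 0] -> [0, 0, 2]
col 2: [64, 0, 32] -> [0, 64, 32]

Answer:  0  0  0
 0  0 64
 4  2 32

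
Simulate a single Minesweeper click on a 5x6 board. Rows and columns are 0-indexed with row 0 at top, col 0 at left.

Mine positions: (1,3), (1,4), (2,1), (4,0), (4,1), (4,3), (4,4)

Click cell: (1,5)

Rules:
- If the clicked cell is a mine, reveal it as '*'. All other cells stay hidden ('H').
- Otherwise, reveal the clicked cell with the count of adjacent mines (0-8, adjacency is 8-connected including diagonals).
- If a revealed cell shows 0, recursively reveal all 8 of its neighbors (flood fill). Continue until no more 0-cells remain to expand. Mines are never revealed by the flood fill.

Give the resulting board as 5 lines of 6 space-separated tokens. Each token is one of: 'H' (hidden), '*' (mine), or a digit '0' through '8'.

H H H H H H
H H H H H 1
H H H H H H
H H H H H H
H H H H H H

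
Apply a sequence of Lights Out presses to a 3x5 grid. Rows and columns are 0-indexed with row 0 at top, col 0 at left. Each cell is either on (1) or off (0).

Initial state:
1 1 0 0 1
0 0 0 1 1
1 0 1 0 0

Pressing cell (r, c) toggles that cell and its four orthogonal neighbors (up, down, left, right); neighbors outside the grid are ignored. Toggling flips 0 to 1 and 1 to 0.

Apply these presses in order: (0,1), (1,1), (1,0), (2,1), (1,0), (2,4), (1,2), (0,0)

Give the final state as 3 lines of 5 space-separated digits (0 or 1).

After press 1 at (0,1):
0 0 1 0 1
0 1 0 1 1
1 0 1 0 0

After press 2 at (1,1):
0 1 1 0 1
1 0 1 1 1
1 1 1 0 0

After press 3 at (1,0):
1 1 1 0 1
0 1 1 1 1
0 1 1 0 0

After press 4 at (2,1):
1 1 1 0 1
0 0 1 1 1
1 0 0 0 0

After press 5 at (1,0):
0 1 1 0 1
1 1 1 1 1
0 0 0 0 0

After press 6 at (2,4):
0 1 1 0 1
1 1 1 1 0
0 0 0 1 1

After press 7 at (1,2):
0 1 0 0 1
1 0 0 0 0
0 0 1 1 1

After press 8 at (0,0):
1 0 0 0 1
0 0 0 0 0
0 0 1 1 1

Answer: 1 0 0 0 1
0 0 0 0 0
0 0 1 1 1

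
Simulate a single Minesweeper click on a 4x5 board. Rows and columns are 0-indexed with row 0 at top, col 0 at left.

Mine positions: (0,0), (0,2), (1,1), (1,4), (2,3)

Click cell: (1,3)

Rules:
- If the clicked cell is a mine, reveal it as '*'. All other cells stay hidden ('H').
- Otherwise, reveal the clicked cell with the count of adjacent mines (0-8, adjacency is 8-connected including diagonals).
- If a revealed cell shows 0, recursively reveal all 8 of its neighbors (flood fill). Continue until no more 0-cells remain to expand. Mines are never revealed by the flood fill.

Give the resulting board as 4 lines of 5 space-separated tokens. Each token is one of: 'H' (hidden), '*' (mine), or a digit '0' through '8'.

H H H H H
H H H 3 H
H H H H H
H H H H H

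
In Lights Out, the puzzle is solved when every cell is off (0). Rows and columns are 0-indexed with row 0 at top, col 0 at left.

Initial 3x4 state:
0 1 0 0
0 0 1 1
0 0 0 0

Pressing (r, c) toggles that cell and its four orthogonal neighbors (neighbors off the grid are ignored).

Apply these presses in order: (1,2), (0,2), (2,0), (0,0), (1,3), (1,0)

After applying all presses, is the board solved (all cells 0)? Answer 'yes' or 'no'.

Answer: no

Derivation:
After press 1 at (1,2):
0 1 1 0
0 1 0 0
0 0 1 0

After press 2 at (0,2):
0 0 0 1
0 1 1 0
0 0 1 0

After press 3 at (2,0):
0 0 0 1
1 1 1 0
1 1 1 0

After press 4 at (0,0):
1 1 0 1
0 1 1 0
1 1 1 0

After press 5 at (1,3):
1 1 0 0
0 1 0 1
1 1 1 1

After press 6 at (1,0):
0 1 0 0
1 0 0 1
0 1 1 1

Lights still on: 6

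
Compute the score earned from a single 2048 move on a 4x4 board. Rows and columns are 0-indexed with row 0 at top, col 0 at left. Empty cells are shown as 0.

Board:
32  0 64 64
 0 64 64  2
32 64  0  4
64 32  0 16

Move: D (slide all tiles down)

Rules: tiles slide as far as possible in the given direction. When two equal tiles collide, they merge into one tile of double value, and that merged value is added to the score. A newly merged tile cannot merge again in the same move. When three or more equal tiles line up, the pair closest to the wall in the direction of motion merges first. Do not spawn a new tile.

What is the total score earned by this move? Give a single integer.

Slide down:
col 0: [32, 0, 32, 64] -> [0, 0, 64, 64]  score +64 (running 64)
col 1: [0, 64, 64, 32] -> [0, 0, 128, 32]  score +128 (running 192)
col 2: [64, 64, 0, 0] -> [0, 0, 0, 128]  score +128 (running 320)
col 3: [64, 2, 4, 16] -> [64, 2, 4, 16]  score +0 (running 320)
Board after move:
  0   0   0  64
  0   0   0   2
 64 128   0   4
 64  32 128  16

Answer: 320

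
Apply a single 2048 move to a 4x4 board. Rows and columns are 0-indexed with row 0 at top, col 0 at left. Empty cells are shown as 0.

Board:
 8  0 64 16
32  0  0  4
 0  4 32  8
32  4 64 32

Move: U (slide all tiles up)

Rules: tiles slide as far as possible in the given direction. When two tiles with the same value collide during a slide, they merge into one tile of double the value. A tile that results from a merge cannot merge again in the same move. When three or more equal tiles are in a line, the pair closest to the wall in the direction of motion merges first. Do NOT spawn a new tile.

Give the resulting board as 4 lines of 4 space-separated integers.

Answer:  8  8 64 16
64  0 32  4
 0  0 64  8
 0  0  0 32

Derivation:
Slide up:
col 0: [8, 32, 0, 32] -> [8, 64, 0, 0]
col 1: [0, 0, 4, 4] -> [8, 0, 0, 0]
col 2: [64, 0, 32, 64] -> [64, 32, 64, 0]
col 3: [16, 4, 8, 32] -> [16, 4, 8, 32]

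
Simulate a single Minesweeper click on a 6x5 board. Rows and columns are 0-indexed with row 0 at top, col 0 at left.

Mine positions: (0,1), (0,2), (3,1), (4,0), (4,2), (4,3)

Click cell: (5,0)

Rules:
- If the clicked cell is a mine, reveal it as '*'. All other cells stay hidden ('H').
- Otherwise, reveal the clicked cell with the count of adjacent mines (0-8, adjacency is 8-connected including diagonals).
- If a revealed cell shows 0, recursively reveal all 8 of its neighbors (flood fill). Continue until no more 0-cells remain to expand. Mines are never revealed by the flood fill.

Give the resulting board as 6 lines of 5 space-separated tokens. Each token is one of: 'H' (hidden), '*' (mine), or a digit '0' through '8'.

H H H H H
H H H H H
H H H H H
H H H H H
H H H H H
1 H H H H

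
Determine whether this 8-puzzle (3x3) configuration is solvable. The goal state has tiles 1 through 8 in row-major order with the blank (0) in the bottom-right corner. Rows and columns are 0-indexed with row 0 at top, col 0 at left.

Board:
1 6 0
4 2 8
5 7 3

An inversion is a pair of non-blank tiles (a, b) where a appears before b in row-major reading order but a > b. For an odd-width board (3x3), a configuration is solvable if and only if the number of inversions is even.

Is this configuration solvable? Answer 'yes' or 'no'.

Inversions (pairs i<j in row-major order where tile[i] > tile[j] > 0): 11
11 is odd, so the puzzle is not solvable.

Answer: no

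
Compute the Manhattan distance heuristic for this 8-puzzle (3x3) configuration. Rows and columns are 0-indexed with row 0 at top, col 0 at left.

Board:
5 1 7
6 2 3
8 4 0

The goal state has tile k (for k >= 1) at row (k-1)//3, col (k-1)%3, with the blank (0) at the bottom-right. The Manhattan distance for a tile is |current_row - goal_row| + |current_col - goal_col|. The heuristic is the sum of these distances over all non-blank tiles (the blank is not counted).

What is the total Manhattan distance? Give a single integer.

Tile 5: at (0,0), goal (1,1), distance |0-1|+|0-1| = 2
Tile 1: at (0,1), goal (0,0), distance |0-0|+|1-0| = 1
Tile 7: at (0,2), goal (2,0), distance |0-2|+|2-0| = 4
Tile 6: at (1,0), goal (1,2), distance |1-1|+|0-2| = 2
Tile 2: at (1,1), goal (0,1), distance |1-0|+|1-1| = 1
Tile 3: at (1,2), goal (0,2), distance |1-0|+|2-2| = 1
Tile 8: at (2,0), goal (2,1), distance |2-2|+|0-1| = 1
Tile 4: at (2,1), goal (1,0), distance |2-1|+|1-0| = 2
Sum: 2 + 1 + 4 + 2 + 1 + 1 + 1 + 2 = 14

Answer: 14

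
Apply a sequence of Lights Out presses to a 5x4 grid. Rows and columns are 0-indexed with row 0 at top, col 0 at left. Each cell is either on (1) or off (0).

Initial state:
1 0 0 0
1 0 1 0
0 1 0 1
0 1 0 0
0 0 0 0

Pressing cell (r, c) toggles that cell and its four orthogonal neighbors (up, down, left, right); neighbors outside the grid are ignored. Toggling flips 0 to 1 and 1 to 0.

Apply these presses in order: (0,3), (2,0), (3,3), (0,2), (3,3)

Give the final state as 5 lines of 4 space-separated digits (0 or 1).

After press 1 at (0,3):
1 0 1 1
1 0 1 1
0 1 0 1
0 1 0 0
0 0 0 0

After press 2 at (2,0):
1 0 1 1
0 0 1 1
1 0 0 1
1 1 0 0
0 0 0 0

After press 3 at (3,3):
1 0 1 1
0 0 1 1
1 0 0 0
1 1 1 1
0 0 0 1

After press 4 at (0,2):
1 1 0 0
0 0 0 1
1 0 0 0
1 1 1 1
0 0 0 1

After press 5 at (3,3):
1 1 0 0
0 0 0 1
1 0 0 1
1 1 0 0
0 0 0 0

Answer: 1 1 0 0
0 0 0 1
1 0 0 1
1 1 0 0
0 0 0 0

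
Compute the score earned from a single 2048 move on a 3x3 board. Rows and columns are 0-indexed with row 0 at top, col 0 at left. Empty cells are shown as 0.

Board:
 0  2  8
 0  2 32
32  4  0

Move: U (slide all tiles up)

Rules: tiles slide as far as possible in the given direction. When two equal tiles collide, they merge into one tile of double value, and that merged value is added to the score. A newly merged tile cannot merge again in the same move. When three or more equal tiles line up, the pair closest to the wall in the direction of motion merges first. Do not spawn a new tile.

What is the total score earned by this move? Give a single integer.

Answer: 4

Derivation:
Slide up:
col 0: [0, 0, 32] -> [32, 0, 0]  score +0 (running 0)
col 1: [2, 2, 4] -> [4, 4, 0]  score +4 (running 4)
col 2: [8, 32, 0] -> [8, 32, 0]  score +0 (running 4)
Board after move:
32  4  8
 0  4 32
 0  0  0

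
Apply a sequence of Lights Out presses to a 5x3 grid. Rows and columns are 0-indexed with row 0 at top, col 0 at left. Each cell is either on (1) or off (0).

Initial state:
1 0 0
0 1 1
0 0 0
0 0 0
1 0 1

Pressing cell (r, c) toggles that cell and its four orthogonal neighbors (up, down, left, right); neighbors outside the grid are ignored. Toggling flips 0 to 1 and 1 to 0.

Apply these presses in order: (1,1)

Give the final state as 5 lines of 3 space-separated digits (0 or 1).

Answer: 1 1 0
1 0 0
0 1 0
0 0 0
1 0 1

Derivation:
After press 1 at (1,1):
1 1 0
1 0 0
0 1 0
0 0 0
1 0 1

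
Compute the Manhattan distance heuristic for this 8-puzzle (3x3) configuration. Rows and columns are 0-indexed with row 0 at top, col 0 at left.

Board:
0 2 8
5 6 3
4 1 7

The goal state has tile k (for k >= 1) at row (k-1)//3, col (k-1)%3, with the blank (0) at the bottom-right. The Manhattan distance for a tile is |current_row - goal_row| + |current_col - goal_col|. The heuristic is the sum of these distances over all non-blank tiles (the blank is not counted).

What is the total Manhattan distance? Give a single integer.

Tile 2: (0,1)->(0,1) = 0
Tile 8: (0,2)->(2,1) = 3
Tile 5: (1,0)->(1,1) = 1
Tile 6: (1,1)->(1,2) = 1
Tile 3: (1,2)->(0,2) = 1
Tile 4: (2,0)->(1,0) = 1
Tile 1: (2,1)->(0,0) = 3
Tile 7: (2,2)->(2,0) = 2
Sum: 0 + 3 + 1 + 1 + 1 + 1 + 3 + 2 = 12

Answer: 12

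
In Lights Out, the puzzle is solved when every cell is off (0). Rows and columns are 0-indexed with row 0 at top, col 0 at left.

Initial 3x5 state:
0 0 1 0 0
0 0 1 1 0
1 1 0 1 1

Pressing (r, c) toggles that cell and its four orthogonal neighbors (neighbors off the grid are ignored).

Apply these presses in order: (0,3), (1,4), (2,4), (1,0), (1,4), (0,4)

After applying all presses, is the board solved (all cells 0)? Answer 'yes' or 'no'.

Answer: no

Derivation:
After press 1 at (0,3):
0 0 0 1 1
0 0 1 0 0
1 1 0 1 1

After press 2 at (1,4):
0 0 0 1 0
0 0 1 1 1
1 1 0 1 0

After press 3 at (2,4):
0 0 0 1 0
0 0 1 1 0
1 1 0 0 1

After press 4 at (1,0):
1 0 0 1 0
1 1 1 1 0
0 1 0 0 1

After press 5 at (1,4):
1 0 0 1 1
1 1 1 0 1
0 1 0 0 0

After press 6 at (0,4):
1 0 0 0 0
1 1 1 0 0
0 1 0 0 0

Lights still on: 5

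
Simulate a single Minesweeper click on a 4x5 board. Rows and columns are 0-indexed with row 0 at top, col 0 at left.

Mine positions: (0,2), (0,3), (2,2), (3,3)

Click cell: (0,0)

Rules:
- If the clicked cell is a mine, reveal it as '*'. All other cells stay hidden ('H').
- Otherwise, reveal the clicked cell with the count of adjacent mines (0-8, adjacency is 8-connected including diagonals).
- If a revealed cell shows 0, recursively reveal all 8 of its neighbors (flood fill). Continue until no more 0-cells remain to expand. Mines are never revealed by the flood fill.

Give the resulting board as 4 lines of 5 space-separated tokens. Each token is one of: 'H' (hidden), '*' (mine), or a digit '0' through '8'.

0 1 H H H
0 2 H H H
0 1 H H H
0 1 H H H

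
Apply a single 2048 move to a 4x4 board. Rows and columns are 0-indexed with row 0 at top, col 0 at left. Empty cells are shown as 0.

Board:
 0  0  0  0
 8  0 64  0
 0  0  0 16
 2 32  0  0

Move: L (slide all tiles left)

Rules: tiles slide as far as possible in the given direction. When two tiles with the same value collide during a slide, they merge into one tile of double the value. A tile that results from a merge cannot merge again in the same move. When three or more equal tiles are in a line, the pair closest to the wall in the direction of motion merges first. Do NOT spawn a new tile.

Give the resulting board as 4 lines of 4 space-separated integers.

Answer:  0  0  0  0
 8 64  0  0
16  0  0  0
 2 32  0  0

Derivation:
Slide left:
row 0: [0, 0, 0, 0] -> [0, 0, 0, 0]
row 1: [8, 0, 64, 0] -> [8, 64, 0, 0]
row 2: [0, 0, 0, 16] -> [16, 0, 0, 0]
row 3: [2, 32, 0, 0] -> [2, 32, 0, 0]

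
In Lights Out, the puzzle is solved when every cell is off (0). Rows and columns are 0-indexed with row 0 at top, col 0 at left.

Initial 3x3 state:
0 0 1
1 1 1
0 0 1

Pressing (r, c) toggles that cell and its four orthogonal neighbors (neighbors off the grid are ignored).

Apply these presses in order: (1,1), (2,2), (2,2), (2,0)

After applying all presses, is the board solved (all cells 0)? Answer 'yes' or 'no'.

After press 1 at (1,1):
0 1 1
0 0 0
0 1 1

After press 2 at (2,2):
0 1 1
0 0 1
0 0 0

After press 3 at (2,2):
0 1 1
0 0 0
0 1 1

After press 4 at (2,0):
0 1 1
1 0 0
1 0 1

Lights still on: 5

Answer: no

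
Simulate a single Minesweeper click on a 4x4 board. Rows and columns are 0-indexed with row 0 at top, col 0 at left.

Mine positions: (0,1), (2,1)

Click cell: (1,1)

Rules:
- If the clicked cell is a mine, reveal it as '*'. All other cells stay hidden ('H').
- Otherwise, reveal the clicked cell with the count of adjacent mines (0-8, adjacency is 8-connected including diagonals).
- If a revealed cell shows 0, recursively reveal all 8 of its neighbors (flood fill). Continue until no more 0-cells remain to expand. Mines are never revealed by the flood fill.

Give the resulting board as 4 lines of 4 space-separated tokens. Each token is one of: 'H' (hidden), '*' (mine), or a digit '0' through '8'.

H H H H
H 2 H H
H H H H
H H H H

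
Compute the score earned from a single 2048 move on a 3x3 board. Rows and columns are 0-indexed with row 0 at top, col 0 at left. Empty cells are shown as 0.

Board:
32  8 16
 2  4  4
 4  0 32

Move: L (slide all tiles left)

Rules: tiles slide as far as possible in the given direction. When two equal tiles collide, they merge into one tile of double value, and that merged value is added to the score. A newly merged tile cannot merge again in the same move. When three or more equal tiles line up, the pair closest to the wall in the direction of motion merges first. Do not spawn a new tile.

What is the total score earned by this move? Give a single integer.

Slide left:
row 0: [32, 8, 16] -> [32, 8, 16]  score +0 (running 0)
row 1: [2, 4, 4] -> [2, 8, 0]  score +8 (running 8)
row 2: [4, 0, 32] -> [4, 32, 0]  score +0 (running 8)
Board after move:
32  8 16
 2  8  0
 4 32  0

Answer: 8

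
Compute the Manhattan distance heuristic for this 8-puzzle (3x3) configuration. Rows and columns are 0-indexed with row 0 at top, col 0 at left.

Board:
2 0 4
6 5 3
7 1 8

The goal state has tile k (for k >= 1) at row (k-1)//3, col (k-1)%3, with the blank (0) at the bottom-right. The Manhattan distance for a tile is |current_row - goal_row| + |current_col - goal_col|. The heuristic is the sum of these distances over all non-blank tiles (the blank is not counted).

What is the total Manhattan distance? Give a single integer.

Tile 2: (0,0)->(0,1) = 1
Tile 4: (0,2)->(1,0) = 3
Tile 6: (1,0)->(1,2) = 2
Tile 5: (1,1)->(1,1) = 0
Tile 3: (1,2)->(0,2) = 1
Tile 7: (2,0)->(2,0) = 0
Tile 1: (2,1)->(0,0) = 3
Tile 8: (2,2)->(2,1) = 1
Sum: 1 + 3 + 2 + 0 + 1 + 0 + 3 + 1 = 11

Answer: 11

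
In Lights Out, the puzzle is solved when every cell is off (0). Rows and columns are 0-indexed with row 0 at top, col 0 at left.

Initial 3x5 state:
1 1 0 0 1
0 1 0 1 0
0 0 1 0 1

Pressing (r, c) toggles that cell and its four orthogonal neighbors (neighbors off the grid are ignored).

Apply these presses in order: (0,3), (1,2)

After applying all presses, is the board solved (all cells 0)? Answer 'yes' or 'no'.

Answer: no

Derivation:
After press 1 at (0,3):
1 1 1 1 0
0 1 0 0 0
0 0 1 0 1

After press 2 at (1,2):
1 1 0 1 0
0 0 1 1 0
0 0 0 0 1

Lights still on: 6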